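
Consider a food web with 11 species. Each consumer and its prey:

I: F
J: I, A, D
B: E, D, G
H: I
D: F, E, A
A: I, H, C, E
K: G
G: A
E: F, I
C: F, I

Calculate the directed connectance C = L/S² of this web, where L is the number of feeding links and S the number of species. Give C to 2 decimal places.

The web has S = 11 species and L = 21 feeding links.
C = L / S² = 21 / 121 = 0.1736 ≈ 0.17.

C = 0.17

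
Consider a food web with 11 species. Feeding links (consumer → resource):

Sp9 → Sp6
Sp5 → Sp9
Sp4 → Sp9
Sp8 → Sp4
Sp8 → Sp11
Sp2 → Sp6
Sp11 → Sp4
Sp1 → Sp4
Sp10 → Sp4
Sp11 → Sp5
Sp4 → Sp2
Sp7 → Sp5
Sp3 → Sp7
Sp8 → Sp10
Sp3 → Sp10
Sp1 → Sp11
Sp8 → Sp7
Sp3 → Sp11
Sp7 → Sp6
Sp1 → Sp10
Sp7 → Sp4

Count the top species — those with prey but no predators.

Top species (has prey, but nothing eats it): Sp1, Sp8, Sp3.
Count: 3.

3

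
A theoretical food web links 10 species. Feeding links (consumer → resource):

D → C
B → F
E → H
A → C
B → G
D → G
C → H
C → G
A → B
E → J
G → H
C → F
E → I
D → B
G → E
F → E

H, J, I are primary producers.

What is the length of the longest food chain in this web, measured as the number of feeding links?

4 links

One longest chain: H → E → F → B → A.
It has 5 species and 4 links.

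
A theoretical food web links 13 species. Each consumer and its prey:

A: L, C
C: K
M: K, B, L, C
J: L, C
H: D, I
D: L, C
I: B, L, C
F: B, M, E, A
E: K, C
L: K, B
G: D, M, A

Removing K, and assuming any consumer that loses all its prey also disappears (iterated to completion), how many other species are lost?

Remove K.
Round 1: C (all prey gone) → extinct.
Round 2: E (all prey gone) → extinct.
No further losses. Total secondary extinctions: 2.

2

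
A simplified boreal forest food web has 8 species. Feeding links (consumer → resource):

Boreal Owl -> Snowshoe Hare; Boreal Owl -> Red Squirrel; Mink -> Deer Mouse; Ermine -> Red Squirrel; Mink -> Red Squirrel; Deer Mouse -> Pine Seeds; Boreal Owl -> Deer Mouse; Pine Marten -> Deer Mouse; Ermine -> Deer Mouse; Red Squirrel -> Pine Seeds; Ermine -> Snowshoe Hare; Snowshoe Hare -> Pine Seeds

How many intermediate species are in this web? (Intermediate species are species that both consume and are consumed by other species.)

3

Intermediate species (has both prey and predators): Deer Mouse, Red Squirrel, Snowshoe Hare.
Count: 3.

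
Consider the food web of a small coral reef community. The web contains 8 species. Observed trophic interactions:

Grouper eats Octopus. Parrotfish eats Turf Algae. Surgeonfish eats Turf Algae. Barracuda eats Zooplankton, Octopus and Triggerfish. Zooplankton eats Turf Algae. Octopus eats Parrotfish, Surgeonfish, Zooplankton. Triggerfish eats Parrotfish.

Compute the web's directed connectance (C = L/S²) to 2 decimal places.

The web has S = 8 species and L = 11 feeding links.
C = L / S² = 11 / 64 = 0.1719 ≈ 0.17.

C = 0.17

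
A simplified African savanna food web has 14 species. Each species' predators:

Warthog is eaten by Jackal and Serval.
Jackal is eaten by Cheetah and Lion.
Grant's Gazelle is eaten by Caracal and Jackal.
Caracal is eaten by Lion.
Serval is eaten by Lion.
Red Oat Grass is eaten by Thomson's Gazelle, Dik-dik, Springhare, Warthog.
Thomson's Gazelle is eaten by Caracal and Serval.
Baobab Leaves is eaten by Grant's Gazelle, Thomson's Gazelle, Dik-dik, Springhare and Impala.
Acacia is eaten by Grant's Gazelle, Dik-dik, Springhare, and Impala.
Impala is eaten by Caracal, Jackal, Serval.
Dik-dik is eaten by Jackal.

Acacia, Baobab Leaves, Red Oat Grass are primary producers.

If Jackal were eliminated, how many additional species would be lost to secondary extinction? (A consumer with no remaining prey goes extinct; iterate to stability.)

1

Remove Jackal.
Round 1: Cheetah (all prey gone) → extinct.
No further losses. Total secondary extinctions: 1.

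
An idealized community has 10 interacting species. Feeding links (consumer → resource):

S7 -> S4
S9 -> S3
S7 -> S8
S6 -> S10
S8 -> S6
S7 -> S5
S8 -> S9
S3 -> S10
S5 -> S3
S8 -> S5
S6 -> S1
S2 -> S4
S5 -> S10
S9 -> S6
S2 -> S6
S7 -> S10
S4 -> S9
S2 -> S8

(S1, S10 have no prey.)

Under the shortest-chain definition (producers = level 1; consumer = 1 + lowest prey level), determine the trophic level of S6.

Trophic level 2

S1 is a producer → level 1.
S6 eats S1 → level 2.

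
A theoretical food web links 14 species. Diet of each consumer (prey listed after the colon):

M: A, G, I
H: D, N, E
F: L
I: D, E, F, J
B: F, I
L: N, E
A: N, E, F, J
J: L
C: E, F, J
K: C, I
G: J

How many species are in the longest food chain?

5 species

One longest chain: N → L → F → I → B.
It has 5 species and 4 links.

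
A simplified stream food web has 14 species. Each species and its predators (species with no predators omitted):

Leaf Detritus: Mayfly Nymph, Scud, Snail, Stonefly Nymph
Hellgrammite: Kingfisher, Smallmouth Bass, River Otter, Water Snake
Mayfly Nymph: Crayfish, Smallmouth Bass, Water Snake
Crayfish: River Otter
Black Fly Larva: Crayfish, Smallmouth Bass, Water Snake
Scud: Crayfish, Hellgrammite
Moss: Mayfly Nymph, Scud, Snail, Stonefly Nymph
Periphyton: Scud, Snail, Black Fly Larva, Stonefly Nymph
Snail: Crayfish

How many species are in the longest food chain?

4 species

One longest chain: Periphyton → Scud → Hellgrammite → Kingfisher.
It has 4 species and 3 links.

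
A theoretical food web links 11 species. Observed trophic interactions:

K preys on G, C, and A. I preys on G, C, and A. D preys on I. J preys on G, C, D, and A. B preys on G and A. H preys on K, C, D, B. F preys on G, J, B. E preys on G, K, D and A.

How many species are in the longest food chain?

One longest chain: G → I → D → J → F.
It has 5 species and 4 links.

5 species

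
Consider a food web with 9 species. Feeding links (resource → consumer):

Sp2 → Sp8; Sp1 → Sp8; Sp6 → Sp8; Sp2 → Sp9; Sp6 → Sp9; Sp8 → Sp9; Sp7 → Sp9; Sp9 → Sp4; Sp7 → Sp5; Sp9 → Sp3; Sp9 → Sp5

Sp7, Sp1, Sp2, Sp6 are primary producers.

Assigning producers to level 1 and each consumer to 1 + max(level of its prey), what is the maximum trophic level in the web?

4

Producers (level 1): Sp7, Sp1, Sp2, Sp6.
Sp1 → Sp8 → Sp9 → Sp5 gives Sp5 level 4.
No species has a prey at level 4, so no species reaches level 5.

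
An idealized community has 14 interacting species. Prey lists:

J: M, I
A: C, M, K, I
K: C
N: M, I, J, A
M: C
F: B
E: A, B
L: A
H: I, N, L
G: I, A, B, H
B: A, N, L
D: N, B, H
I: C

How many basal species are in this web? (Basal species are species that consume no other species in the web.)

Basal species (no prey listed): C.
Count: 1.

1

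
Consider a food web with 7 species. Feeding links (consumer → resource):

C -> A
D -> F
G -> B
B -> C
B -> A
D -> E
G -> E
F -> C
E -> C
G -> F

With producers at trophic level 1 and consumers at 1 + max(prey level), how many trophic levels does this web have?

Producers (level 1): A.
A → C → E → G gives G level 4.
No species has a prey at level 4, so no species reaches level 5.

4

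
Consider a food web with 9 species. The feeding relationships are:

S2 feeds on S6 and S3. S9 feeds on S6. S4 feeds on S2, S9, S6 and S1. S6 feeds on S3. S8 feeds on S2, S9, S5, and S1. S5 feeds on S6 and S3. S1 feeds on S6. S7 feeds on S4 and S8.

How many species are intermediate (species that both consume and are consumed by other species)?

7

Intermediate species (has both prey and predators): S6, S9, S1, S5, S2, S4, S8.
Count: 7.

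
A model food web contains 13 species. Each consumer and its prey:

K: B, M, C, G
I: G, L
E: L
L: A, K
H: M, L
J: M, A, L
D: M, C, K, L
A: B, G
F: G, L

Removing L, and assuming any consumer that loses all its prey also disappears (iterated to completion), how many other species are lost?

1

Remove L.
Round 1: E (all prey gone) → extinct.
No further losses. Total secondary extinctions: 1.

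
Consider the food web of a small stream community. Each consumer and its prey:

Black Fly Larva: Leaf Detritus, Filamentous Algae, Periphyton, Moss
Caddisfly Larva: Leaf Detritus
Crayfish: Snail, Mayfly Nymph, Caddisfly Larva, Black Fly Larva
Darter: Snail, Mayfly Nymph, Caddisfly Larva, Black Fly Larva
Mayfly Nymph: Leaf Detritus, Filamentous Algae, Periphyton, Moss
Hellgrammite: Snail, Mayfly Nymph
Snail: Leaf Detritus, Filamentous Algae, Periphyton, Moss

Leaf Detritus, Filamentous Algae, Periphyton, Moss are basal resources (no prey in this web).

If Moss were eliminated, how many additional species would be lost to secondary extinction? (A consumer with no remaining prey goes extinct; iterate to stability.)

Remove Moss.
Every predator of it retains at least one other prey: Snail still has Leaf Detritus, Filamentous Algae, Periphyton; Mayfly Nymph still has Leaf Detritus, Filamentous Algae, Periphyton; Black Fly Larva still has Leaf Detritus, Filamentous Algae, Periphyton.
No consumer loses all prey, so no secondary extinctions occur.

0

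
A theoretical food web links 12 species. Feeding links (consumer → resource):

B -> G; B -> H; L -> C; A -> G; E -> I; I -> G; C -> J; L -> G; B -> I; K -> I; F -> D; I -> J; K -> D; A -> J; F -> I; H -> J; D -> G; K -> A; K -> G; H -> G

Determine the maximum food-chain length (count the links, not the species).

2 links

One longest chain: J → I → B.
It has 3 species and 2 links.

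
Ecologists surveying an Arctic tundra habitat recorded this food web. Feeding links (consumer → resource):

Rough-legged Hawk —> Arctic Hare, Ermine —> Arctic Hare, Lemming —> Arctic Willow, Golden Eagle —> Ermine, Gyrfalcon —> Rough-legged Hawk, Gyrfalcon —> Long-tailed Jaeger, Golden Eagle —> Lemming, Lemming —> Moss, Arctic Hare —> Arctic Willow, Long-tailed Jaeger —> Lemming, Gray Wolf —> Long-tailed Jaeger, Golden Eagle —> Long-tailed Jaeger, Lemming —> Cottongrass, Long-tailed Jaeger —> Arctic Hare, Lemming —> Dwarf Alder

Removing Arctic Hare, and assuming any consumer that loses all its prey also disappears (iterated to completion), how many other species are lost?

Remove Arctic Hare.
Round 1: Rough-legged Hawk (all prey gone), Ermine (all prey gone) → extinct.
No further losses. Total secondary extinctions: 2.

2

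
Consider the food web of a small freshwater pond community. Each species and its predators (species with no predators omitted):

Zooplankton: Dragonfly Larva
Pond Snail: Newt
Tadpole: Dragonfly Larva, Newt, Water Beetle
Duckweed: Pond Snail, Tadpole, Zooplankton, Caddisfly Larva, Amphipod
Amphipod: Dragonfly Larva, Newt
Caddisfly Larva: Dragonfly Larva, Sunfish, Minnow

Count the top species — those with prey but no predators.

Top species (has prey, but nothing eats it): Dragonfly Larva, Sunfish, Minnow, Newt, Water Beetle.
Count: 5.

5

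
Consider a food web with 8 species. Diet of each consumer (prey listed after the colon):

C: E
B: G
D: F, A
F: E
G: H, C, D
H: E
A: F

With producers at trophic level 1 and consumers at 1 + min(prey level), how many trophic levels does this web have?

Producers (level 1): E.
Following each consumer down to its lowest-level prey: E → H → G → B (levels 1 through 4).
All prey of B (G 3) are at level 3 or above, so B is at level 1 + 3 = 4.
Every consumer has at least one prey at level 3 or below, so none exceeds level 4.

4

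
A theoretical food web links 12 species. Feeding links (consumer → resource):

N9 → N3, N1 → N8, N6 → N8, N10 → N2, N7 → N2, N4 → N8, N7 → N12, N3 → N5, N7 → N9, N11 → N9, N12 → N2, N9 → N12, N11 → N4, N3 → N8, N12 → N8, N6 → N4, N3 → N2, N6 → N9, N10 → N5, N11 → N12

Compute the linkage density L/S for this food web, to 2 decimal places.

There are L = 20 links among S = 12 species.
L/S = 20/12 = 1.6667 ≈ 1.67.

L/S = 1.67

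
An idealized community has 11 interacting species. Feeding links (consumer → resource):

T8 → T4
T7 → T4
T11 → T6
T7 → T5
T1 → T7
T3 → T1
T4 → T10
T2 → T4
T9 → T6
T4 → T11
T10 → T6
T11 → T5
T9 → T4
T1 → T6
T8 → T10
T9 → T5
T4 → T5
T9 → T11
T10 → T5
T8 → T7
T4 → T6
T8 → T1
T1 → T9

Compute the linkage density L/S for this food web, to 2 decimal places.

There are L = 23 links among S = 11 species.
L/S = 23/11 = 2.0909 ≈ 2.09.

L/S = 2.09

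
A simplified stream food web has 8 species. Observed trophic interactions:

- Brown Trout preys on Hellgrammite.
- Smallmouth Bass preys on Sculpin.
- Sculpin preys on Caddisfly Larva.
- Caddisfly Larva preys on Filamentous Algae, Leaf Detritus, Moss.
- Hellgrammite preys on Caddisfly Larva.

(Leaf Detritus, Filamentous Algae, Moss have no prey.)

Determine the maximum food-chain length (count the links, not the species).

3 links

One longest chain: Leaf Detritus → Caddisfly Larva → Sculpin → Smallmouth Bass.
It has 4 species and 3 links.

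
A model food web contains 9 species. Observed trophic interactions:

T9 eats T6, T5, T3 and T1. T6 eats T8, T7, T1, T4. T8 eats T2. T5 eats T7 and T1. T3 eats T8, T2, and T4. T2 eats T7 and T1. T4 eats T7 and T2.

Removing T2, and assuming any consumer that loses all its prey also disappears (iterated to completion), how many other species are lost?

Remove T2.
Round 1: T8 (all prey gone) → extinct.
No further losses. Total secondary extinctions: 1.

1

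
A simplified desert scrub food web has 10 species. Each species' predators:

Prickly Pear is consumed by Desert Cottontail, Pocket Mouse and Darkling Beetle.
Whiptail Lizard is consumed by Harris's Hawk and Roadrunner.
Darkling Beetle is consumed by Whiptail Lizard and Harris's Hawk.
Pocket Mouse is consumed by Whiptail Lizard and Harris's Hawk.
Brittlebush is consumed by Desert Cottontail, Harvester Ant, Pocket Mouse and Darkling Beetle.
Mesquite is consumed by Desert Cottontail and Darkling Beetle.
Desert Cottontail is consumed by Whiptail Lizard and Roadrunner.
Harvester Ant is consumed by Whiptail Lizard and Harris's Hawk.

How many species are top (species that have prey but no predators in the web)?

2

Top species (has prey, but nothing eats it): Roadrunner, Harris's Hawk.
Count: 2.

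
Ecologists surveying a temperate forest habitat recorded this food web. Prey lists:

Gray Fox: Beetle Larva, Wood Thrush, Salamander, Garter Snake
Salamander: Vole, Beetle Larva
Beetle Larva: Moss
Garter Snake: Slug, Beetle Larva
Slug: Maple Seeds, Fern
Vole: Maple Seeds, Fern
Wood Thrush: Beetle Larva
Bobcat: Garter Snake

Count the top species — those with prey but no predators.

2

Top species (has prey, but nothing eats it): Bobcat, Gray Fox.
Count: 2.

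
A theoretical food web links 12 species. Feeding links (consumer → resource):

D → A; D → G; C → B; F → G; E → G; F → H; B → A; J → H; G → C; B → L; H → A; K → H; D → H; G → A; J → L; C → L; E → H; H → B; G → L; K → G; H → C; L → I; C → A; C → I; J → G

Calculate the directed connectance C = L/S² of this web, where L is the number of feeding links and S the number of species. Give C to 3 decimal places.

The web has S = 12 species and L = 25 feeding links.
C = L / S² = 25 / 144 = 0.1736 ≈ 0.174.

C = 0.174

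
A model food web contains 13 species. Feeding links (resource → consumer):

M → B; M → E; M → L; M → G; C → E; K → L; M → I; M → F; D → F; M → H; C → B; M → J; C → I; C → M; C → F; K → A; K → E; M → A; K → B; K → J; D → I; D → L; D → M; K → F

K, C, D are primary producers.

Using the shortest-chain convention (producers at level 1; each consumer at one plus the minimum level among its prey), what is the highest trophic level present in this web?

Producers (level 1): K, C, D.
Following each consumer down to its lowest-level prey: C → M → H (levels 1 through 3).
All prey of H (M 2) are at level 2 or above, so H is at level 1 + 2 = 3.
Every consumer has at least one prey at level 2 or below, so none exceeds level 3.

3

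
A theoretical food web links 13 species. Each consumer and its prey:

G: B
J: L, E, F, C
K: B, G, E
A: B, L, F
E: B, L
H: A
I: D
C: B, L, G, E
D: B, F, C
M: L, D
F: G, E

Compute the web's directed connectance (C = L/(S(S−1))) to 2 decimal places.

The web has S = 13 species and L = 26 feeding links.
C = L / (S(S−1)) = 26 / 156 = 0.1667 ≈ 0.17.

C = 0.17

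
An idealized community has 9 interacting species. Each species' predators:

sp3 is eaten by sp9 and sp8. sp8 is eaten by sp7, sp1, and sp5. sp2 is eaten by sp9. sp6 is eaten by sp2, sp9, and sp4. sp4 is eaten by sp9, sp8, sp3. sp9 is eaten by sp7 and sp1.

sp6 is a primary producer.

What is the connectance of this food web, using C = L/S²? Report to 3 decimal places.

The web has S = 9 species and L = 14 feeding links.
C = L / S² = 14 / 81 = 0.1728 ≈ 0.173.

C = 0.173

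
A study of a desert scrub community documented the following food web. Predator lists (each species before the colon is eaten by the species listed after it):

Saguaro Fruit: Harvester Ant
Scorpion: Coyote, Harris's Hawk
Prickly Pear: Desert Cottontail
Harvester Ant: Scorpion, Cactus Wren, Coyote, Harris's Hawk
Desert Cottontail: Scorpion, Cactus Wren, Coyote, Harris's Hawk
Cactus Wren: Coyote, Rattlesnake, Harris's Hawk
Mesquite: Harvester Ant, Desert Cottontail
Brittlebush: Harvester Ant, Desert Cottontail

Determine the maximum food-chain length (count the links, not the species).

One longest chain: Mesquite → Harvester Ant → Scorpion → Coyote.
It has 4 species and 3 links.

3 links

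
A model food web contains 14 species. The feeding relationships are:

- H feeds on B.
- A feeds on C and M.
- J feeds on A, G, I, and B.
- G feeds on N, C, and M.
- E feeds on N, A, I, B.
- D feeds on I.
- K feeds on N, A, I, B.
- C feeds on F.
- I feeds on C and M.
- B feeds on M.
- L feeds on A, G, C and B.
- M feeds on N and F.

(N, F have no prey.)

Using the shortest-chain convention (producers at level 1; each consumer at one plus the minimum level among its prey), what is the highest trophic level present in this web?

Producers (level 1): N, F.
Following each consumer down to its lowest-level prey: N → M → B → H (levels 1 through 4).
All prey of H (B 3) are at level 3 or above, so H is at level 1 + 3 = 4.
Every consumer has at least one prey at level 3 or below, so none exceeds level 4.

4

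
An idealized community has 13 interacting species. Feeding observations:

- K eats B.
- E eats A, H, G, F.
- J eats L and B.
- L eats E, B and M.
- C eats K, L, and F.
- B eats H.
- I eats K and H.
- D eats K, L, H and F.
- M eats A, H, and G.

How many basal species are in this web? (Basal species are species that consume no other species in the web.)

Basal species (no prey listed): G, H, F, A.
Count: 4.

4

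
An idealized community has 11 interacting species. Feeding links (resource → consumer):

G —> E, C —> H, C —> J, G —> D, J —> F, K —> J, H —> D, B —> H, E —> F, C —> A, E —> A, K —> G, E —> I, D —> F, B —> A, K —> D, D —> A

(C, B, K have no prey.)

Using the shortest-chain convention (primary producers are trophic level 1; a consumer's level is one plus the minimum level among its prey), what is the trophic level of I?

Trophic level 4

K is a producer → level 1.
G eats K → level 2.
E eats G → level 3.
I eats E → level 4.
No prey of I is below level 3, so 4 is the minimum.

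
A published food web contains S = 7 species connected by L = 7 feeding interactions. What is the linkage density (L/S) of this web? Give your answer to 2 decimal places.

There are L = 7 links among S = 7 species.
L/S = 7/7 = 1.0000 ≈ 1.00.

L/S = 1.00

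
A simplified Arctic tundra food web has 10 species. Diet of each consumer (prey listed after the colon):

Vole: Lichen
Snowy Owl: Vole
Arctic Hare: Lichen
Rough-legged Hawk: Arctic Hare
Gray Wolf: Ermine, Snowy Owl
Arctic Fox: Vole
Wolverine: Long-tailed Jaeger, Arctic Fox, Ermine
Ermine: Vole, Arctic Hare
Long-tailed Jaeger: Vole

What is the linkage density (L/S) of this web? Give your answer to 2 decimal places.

There are L = 13 links among S = 10 species.
L/S = 13/10 = 1.3000 ≈ 1.30.

L/S = 1.30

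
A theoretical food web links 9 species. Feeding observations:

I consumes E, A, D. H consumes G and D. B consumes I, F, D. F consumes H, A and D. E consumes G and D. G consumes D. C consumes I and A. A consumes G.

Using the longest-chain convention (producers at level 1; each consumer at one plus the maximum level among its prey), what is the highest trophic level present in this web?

5

Producers (level 1): D.
D → G → E → I → C gives C level 5.
No species has a prey at level 5, so no species reaches level 6.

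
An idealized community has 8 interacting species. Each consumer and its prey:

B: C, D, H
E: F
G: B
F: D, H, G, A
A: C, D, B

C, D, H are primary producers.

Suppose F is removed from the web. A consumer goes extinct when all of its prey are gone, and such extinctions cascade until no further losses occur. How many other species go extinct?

Remove F.
Round 1: E (all prey gone) → extinct.
No further losses. Total secondary extinctions: 1.

1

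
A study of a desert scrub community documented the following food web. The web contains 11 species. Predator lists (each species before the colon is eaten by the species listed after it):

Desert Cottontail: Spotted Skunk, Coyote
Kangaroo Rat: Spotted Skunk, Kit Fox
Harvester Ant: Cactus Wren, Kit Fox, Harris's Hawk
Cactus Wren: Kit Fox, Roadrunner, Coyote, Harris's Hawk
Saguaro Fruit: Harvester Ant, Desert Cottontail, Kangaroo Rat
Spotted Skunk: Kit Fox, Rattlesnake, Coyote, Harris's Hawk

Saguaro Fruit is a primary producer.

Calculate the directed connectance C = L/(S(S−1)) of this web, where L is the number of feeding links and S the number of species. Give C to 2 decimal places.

The web has S = 11 species and L = 18 feeding links.
C = L / (S(S−1)) = 18 / 110 = 0.1636 ≈ 0.16.

C = 0.16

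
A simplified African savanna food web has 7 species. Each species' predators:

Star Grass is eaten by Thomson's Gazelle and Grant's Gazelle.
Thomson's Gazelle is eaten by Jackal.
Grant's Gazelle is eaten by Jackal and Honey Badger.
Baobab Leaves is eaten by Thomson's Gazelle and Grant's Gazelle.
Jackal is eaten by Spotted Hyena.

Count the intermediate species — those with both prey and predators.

3

Intermediate species (has both prey and predators): Grant's Gazelle, Thomson's Gazelle, Jackal.
Count: 3.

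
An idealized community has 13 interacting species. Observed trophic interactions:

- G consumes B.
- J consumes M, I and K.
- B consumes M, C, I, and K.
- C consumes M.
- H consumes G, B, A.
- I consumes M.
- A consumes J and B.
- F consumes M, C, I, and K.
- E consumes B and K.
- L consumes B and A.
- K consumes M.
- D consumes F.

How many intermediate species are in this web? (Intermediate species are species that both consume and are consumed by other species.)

8

Intermediate species (has both prey and predators): C, I, K, F, B, J, A, G.
Count: 8.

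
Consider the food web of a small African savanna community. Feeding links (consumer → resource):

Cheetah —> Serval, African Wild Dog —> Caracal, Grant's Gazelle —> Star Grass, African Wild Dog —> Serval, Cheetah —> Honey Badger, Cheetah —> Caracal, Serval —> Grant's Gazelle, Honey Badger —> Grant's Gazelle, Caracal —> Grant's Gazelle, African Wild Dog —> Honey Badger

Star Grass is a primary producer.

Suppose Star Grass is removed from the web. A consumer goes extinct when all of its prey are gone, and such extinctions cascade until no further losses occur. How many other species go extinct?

Remove Star Grass.
Round 1: Grant's Gazelle (all prey gone) → extinct.
Round 2: Caracal (all prey gone), Honey Badger (all prey gone), Serval (all prey gone) → extinct.
Round 3: African Wild Dog (all prey gone), Cheetah (all prey gone) → extinct.
No further losses. Total secondary extinctions: 6.

6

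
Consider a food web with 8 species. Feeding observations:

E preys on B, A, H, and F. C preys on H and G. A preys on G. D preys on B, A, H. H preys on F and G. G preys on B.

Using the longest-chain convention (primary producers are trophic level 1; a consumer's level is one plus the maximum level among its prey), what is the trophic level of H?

B is a producer → level 1.
G eats B → level 2.
H eats G (level 2); other prey at levels: F 1 → level 3.

Trophic level 3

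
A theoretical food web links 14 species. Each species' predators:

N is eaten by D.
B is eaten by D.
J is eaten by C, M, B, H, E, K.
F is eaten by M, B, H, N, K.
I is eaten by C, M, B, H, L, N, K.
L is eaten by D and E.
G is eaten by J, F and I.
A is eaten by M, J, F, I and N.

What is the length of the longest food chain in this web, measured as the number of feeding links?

3 links

One longest chain: G → I → L → D.
It has 4 species and 3 links.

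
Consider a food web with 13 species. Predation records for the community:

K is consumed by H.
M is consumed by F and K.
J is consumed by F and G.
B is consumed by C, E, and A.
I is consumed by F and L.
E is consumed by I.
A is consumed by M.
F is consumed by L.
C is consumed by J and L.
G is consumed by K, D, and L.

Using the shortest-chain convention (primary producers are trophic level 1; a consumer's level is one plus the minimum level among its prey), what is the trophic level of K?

B is a producer → level 1.
A eats B → level 2.
M eats A → level 3.
K eats M → level 4.
No prey of K is below level 3, so 4 is the minimum.

Trophic level 4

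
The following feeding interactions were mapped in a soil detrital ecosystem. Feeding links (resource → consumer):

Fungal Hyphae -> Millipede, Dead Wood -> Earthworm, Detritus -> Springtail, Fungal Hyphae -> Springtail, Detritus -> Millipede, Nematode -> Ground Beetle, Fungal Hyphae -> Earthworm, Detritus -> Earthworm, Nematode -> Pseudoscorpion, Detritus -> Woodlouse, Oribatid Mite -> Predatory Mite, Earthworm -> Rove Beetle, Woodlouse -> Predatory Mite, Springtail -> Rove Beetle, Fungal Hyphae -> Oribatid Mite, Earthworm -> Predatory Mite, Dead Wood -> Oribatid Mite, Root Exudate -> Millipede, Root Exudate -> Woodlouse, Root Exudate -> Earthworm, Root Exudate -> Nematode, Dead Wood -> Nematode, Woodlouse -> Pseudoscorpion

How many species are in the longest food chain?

3 species

One longest chain: Fungal Hyphae → Earthworm → Predatory Mite.
It has 3 species and 2 links.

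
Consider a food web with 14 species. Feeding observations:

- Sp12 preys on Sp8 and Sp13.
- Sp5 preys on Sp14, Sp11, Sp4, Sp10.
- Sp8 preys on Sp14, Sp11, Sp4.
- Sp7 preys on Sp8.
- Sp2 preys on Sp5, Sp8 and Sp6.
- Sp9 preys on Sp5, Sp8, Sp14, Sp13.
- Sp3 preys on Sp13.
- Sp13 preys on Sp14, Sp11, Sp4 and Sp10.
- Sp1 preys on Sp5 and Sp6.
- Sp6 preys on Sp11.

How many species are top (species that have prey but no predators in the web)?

6

Top species (has prey, but nothing eats it): Sp1, Sp2, Sp3, Sp7, Sp12, Sp9.
Count: 6.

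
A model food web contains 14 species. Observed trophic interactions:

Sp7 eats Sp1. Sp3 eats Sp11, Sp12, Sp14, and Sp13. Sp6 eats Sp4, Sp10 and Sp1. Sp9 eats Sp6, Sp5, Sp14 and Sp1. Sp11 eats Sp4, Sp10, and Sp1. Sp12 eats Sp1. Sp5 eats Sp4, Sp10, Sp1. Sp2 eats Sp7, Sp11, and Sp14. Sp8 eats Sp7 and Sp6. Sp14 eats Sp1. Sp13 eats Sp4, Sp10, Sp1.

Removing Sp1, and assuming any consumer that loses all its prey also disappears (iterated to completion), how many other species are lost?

Remove Sp1.
Round 1: Sp7 (all prey gone), Sp12 (all prey gone), Sp14 (all prey gone) → extinct.
No further losses. Total secondary extinctions: 3.

3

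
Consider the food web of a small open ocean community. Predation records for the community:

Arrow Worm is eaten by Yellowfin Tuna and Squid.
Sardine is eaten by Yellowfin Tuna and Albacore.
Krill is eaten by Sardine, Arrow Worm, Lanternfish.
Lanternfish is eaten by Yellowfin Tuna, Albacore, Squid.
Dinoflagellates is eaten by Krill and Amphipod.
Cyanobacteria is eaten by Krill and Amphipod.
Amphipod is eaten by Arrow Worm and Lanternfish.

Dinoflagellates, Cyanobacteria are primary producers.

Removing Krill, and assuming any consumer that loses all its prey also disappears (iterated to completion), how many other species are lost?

Remove Krill.
Round 1: Sardine (all prey gone) → extinct.
No further losses. Total secondary extinctions: 1.

1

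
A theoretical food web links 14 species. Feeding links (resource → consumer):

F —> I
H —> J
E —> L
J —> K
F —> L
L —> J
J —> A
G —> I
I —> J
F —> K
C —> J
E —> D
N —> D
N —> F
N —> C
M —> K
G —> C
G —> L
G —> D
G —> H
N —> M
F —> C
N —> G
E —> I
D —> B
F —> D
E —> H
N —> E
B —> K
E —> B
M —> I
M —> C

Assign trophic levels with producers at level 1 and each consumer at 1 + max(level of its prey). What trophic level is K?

Trophic level 5

N is a producer → level 1.
F eats N → level 2.
C eats F (level 2); other prey at levels: N 1, G 2, M 2 → level 3.
J eats C (level 3); other prey at levels: I 3, H 3, L 3 → level 4.
K eats J (level 4); other prey at levels: F 2, M 2, B 4 → level 5.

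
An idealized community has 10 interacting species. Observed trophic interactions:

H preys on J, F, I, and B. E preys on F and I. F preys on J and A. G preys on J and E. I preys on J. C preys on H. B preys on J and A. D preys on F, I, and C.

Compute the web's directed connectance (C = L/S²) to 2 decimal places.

The web has S = 10 species and L = 17 feeding links.
C = L / S² = 17 / 100 = 0.1700 ≈ 0.17.

C = 0.17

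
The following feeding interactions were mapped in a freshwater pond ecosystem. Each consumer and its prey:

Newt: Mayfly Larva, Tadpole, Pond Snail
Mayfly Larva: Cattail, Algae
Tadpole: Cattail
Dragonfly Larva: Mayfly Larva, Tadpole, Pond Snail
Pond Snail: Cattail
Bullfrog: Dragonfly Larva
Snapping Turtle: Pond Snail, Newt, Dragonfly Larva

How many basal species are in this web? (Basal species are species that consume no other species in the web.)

2

Basal species (no prey listed): Cattail, Algae.
Count: 2.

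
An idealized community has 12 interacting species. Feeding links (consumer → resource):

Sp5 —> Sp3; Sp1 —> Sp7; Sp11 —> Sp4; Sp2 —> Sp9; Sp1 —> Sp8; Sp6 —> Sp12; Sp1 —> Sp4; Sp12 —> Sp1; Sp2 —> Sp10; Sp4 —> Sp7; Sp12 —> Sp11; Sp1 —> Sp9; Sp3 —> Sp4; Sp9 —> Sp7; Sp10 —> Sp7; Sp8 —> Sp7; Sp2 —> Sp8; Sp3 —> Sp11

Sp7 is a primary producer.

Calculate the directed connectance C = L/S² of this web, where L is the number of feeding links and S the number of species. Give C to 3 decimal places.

The web has S = 12 species and L = 18 feeding links.
C = L / S² = 18 / 144 = 0.1250 ≈ 0.125.

C = 0.125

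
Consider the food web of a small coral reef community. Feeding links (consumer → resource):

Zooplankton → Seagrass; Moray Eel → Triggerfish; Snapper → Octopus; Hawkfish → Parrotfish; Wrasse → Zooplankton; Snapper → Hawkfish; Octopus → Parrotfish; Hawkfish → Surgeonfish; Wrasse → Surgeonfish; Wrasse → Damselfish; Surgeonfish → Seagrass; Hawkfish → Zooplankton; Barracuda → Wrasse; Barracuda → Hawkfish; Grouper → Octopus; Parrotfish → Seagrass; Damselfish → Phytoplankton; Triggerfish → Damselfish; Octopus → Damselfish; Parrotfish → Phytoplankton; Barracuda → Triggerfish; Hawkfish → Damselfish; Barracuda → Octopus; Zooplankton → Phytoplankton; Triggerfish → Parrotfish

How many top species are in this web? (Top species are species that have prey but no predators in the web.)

4

Top species (has prey, but nothing eats it): Moray Eel, Snapper, Grouper, Barracuda.
Count: 4.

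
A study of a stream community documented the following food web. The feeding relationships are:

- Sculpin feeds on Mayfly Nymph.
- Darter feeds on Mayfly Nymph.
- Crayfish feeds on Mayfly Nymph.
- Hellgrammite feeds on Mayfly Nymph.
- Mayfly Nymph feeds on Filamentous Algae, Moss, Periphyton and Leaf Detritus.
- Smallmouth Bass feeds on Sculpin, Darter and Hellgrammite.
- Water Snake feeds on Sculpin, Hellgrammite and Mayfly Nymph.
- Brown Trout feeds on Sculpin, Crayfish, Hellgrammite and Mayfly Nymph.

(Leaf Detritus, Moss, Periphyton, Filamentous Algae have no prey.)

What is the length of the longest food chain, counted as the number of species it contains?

4 species

One longest chain: Leaf Detritus → Mayfly Nymph → Crayfish → Brown Trout.
It has 4 species and 3 links.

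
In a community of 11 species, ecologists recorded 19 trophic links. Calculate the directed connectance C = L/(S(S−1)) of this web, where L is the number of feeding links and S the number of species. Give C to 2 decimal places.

C = 0.17

The web has S = 11 species and L = 19 feeding links.
C = L / (S(S−1)) = 19 / 110 = 0.1727 ≈ 0.17.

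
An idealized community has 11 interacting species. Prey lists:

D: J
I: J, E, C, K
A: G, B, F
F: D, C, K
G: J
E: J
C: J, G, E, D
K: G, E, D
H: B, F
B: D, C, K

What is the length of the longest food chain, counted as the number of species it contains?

One longest chain: J → G → C → F → H.
It has 5 species and 4 links.

5 species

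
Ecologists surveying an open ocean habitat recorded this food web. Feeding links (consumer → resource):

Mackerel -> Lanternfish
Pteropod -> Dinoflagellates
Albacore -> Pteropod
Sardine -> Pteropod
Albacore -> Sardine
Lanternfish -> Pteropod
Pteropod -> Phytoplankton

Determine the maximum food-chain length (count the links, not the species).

3 links

One longest chain: Phytoplankton → Pteropod → Lanternfish → Mackerel.
It has 4 species and 3 links.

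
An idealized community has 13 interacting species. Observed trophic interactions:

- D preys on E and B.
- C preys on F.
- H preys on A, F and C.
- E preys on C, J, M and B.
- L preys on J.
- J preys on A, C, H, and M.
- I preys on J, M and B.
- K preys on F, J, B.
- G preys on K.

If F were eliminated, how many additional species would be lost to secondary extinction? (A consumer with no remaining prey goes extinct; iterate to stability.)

1

Remove F.
Round 1: C (all prey gone) → extinct.
No further losses. Total secondary extinctions: 1.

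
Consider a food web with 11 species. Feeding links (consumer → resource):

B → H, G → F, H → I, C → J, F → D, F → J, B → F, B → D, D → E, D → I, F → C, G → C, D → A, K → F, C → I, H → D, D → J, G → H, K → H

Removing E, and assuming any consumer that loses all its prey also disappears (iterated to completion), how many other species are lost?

Remove E.
Every predator of it retains at least one other prey: D still has J, I, A.
No consumer loses all prey, so no secondary extinctions occur.

0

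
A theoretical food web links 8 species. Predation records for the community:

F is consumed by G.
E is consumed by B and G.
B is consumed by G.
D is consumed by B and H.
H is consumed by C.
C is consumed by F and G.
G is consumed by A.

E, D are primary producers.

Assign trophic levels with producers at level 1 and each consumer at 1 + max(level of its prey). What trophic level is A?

Trophic level 6

D is a producer → level 1.
H eats D → level 2.
C eats H → level 3.
F eats C → level 4.
G eats F (level 4); other prey at levels: E 1, B 2, C 3 → level 5.
A eats G → level 6.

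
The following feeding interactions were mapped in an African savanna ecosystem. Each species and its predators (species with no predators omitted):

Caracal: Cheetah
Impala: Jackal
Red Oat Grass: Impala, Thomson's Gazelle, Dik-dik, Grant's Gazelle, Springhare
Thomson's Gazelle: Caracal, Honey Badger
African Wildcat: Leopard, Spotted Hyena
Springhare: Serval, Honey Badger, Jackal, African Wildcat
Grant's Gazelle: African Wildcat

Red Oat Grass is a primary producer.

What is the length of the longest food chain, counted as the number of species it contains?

One longest chain: Red Oat Grass → Grant's Gazelle → African Wildcat → Leopard.
It has 4 species and 3 links.

4 species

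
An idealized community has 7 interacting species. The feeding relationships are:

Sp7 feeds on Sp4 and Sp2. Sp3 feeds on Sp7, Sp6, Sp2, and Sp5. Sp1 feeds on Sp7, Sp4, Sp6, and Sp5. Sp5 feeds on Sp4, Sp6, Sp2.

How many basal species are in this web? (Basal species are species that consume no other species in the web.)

3

Basal species (no prey listed): Sp2, Sp6, Sp4.
Count: 3.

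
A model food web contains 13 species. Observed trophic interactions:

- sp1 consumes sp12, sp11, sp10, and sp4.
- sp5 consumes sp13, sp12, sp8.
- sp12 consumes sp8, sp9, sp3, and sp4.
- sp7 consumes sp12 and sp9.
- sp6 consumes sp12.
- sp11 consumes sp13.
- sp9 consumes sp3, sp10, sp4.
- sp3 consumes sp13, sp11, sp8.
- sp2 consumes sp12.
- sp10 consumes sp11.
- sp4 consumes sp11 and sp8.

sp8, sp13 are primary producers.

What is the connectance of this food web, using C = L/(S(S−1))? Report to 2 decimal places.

The web has S = 13 species and L = 25 feeding links.
C = L / (S(S−1)) = 25 / 156 = 0.1603 ≈ 0.16.

C = 0.16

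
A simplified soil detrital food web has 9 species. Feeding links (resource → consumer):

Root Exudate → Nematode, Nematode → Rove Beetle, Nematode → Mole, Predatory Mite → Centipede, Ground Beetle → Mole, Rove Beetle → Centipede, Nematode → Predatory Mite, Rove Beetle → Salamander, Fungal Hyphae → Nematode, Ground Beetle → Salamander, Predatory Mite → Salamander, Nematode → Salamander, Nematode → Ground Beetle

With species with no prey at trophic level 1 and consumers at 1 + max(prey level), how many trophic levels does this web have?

Basal resources (level 1): Root Exudate, Fungal Hyphae.
Root Exudate → Nematode → Ground Beetle → Salamander gives Salamander level 4.
No species has a prey at level 4, so no species reaches level 5.

4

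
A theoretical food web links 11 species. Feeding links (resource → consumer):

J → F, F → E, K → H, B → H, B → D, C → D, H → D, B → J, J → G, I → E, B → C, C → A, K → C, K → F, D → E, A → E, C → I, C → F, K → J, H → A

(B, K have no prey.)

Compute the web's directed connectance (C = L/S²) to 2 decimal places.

C = 0.17

The web has S = 11 species and L = 20 feeding links.
C = L / S² = 20 / 121 = 0.1653 ≈ 0.17.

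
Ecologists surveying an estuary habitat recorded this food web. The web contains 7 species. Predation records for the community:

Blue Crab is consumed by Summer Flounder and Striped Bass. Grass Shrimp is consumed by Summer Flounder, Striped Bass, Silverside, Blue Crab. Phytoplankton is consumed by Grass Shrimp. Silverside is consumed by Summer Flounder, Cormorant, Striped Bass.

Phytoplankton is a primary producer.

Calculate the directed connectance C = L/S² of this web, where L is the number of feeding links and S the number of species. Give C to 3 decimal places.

The web has S = 7 species and L = 10 feeding links.
C = L / S² = 10 / 49 = 0.2041 ≈ 0.204.

C = 0.204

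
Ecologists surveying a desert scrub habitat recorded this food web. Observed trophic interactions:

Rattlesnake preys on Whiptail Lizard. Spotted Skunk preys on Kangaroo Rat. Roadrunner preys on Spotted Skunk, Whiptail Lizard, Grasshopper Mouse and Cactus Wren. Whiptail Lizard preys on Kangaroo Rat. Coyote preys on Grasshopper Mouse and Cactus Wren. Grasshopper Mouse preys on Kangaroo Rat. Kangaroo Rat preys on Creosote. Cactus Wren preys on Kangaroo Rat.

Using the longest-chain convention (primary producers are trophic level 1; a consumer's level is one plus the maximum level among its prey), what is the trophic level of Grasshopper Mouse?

Trophic level 3

Creosote is a producer → level 1.
Kangaroo Rat eats Creosote → level 2.
Grasshopper Mouse eats Kangaroo Rat → level 3.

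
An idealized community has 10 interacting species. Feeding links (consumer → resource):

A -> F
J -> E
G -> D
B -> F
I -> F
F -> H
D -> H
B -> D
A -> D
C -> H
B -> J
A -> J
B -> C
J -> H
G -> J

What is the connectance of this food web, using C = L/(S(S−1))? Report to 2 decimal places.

The web has S = 10 species and L = 15 feeding links.
C = L / (S(S−1)) = 15 / 90 = 0.1667 ≈ 0.17.

C = 0.17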